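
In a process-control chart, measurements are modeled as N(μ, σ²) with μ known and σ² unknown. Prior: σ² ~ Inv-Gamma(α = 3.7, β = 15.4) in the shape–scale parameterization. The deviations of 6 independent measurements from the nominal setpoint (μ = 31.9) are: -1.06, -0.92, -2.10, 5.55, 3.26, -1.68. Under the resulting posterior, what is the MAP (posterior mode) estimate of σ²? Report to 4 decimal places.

5.2878

With known mean μ and an Inverse-Gamma(α, β) prior on σ², the Normal likelihood is conjugate: posterior is Inv-Gamma(α + n/2, β + Σ(xᵢ−μ)²/2).
Σ(xᵢ−μ)² = (-1.06)² + (-0.92)² + (-2.10)² + (5.55)² + (3.26)² + (-1.68)² = 50.6325.
Posterior: Inv-Gamma(3.7 + 6/2, 15.4 + 50.6325/2) = Inv-Gamma(6.70, 40.71625).
Mode = β/(α+1) = 40.71625/7.70 = 5.2878.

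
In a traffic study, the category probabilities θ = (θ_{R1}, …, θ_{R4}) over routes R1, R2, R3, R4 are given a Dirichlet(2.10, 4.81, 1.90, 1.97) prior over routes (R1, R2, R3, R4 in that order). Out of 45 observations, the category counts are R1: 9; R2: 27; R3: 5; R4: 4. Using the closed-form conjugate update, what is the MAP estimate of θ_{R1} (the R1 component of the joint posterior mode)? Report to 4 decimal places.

0.1951

The Dirichlet prior is conjugate to the Multinomial likelihood: each posterior αⱼ = prior αⱼ + observed count nⱼ.
Posterior concentration: (11.10, 31.81, 6.90, 5.97), total = 55.78.
Joint mode component: (α_{R1}−1)/(Σα−K) = 10.10/51.78 = 0.1951.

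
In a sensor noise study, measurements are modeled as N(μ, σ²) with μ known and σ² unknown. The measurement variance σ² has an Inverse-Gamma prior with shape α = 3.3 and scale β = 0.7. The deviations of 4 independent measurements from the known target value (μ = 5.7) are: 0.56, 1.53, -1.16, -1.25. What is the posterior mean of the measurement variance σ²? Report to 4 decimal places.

0.8096

With known mean μ and an Inverse-Gamma(α, β) prior on σ², the Normal likelihood is conjugate: posterior is Inv-Gamma(α + n/2, β + Σ(xᵢ−μ)²/2).
Σ(xᵢ−μ)² = (0.56)² + (1.53)² + (-1.16)² + (-1.25)² = 5.5626.
Posterior: Inv-Gamma(3.3 + 4/2, 0.7 + 5.5626/2) = Inv-Gamma(5.30, 3.48130).
E[σ²|data] = β/(α−1) = 3.48130/4.30 = 0.8096.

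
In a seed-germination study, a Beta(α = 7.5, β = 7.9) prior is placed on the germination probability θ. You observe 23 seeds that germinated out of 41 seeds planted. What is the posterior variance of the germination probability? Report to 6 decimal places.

0.004326

The Beta prior is conjugate to a Binomial/Bernoulli likelihood; the update adds successes to α and failures to β.
Posterior: Beta(α+k, β+n−k) = Beta(7.5+23, 7.9+18) = Beta(30.5, 25.9).
Var = αβ/((α+β)²(α+β+1)) = 30.5·25.9/(56.4²·57.4) = 0.004326.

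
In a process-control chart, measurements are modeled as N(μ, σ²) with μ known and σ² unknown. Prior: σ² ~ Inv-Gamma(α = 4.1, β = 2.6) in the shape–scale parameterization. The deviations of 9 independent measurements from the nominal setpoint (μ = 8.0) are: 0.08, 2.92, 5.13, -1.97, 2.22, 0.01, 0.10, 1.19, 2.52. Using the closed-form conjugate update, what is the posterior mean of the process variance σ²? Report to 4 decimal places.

With known mean μ and an Inverse-Gamma(α, β) prior on σ², the Normal likelihood is conjugate: posterior is Inv-Gamma(α + n/2, β + Σ(xᵢ−μ)²/2).
Σ(xᵢ−μ)² = (0.08)² + (2.92)² + (5.13)² + (-1.97)² + (2.22)² + (0.01)² + (0.10)² + (1.19)² + (2.52)² = 51.4356.
Posterior: Inv-Gamma(4.1 + 9/2, 2.6 + 51.4356/2) = Inv-Gamma(8.60, 28.31780).
E[σ²|data] = β/(α−1) = 28.31780/7.60 = 3.7260.

3.7260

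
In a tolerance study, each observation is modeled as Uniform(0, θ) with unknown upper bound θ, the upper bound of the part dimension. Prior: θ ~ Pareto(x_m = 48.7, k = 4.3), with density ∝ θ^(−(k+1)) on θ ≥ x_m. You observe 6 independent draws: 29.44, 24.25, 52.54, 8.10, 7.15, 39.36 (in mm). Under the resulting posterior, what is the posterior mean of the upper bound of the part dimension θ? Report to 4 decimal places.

58.1895

A Pareto(scale x_m, shape k) prior on the upper bound θ of Uniform(0, θ) is conjugate: posterior is Pareto(max(x_m, max xᵢ), k + n).
Sample maximum = 52.54; prior scale x_m = 48.7 → posterior scale = max = 52.54.
Posterior shape = 4.3 + 6 = 10.3.
E[θ|data] = k·x_m/(k−1) = 10.3·52.54/9.3 = 58.1895.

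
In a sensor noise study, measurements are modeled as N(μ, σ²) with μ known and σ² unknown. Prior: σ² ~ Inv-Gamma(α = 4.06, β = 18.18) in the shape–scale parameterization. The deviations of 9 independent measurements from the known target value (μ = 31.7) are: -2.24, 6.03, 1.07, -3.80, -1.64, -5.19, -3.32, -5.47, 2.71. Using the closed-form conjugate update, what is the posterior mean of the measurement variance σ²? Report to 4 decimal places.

11.3252

With known mean μ and an Inverse-Gamma(α, β) prior on σ², the Normal likelihood is conjugate: posterior is Inv-Gamma(α + n/2, β + Σ(xᵢ−μ)²/2).
Σ(xᵢ−μ)² = (-2.24)² + (6.03)² + (1.07)² + (-3.80)² + (-1.64)² + (-5.19)² + (-3.32)² + (-5.47)² + (2.71)² = 134.8765.
Posterior: Inv-Gamma(4.06 + 9/2, 18.18 + 134.8765/2) = Inv-Gamma(8.56, 85.61825).
E[σ²|data] = β/(α−1) = 85.61825/7.56 = 11.3252.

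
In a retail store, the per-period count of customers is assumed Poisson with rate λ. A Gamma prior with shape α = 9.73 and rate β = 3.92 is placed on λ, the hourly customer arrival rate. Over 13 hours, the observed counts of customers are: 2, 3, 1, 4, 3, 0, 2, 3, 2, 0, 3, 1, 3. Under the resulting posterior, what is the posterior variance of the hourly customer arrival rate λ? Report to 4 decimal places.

0.1283

With a Gamma(shape α, rate β) prior, the Poisson likelihood is conjugate: the posterior is Gamma(α + ΣXᵢ, β + n).
Sum of counts S = 27 over n = 13 hours.
Posterior: Gamma(α+S, β+n) = Gamma(9.73+27, 3.92+13) = Gamma(36.73, 16.92).
Var = α/β² = 36.73/16.92² = 0.1283.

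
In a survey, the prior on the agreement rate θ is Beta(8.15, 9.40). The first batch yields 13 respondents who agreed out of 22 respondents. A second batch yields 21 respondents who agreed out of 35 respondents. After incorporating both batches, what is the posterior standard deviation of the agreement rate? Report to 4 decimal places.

0.0570

The Beta prior is conjugate to a Binomial/Bernoulli likelihood; the update adds successes to α and failures to β.
After batch 1: Beta(8.15+13, 9.40+9) = Beta(21.15, 18.40).
After batch 2: Beta(21.15+21, 18.40+14) = Beta(42.15, 32.40).
Var = αβ/((α+β)²(α+β+1)) = 42.15·32.40/(74.55²·75.55) = 0.00325247; SD = √0.00325247 = 0.0570.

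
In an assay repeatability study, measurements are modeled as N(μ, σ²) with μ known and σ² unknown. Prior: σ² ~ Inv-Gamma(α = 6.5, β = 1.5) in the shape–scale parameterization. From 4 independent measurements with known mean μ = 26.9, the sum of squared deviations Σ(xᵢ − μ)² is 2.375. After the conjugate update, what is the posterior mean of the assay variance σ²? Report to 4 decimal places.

With known mean μ and an Inverse-Gamma(α, β) prior on σ², the Normal likelihood is conjugate: posterior is Inv-Gamma(α + n/2, β + Σ(xᵢ−μ)²/2).
Posterior: Inv-Gamma(6.5 + 4/2, 1.5 + 2.375/2) = Inv-Gamma(8.50, 2.6875).
E[σ²|data] = β/(α−1) = 2.6875/7.50 = 0.3583.

0.3583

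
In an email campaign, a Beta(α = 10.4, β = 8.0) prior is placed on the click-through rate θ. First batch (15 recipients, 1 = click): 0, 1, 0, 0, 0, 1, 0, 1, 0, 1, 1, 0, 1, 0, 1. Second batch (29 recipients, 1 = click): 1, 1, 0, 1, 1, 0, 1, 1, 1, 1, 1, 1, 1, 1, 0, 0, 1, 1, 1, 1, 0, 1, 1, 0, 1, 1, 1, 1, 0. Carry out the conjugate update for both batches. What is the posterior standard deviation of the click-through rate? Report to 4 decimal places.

The Beta prior is conjugate to a Binomial/Bernoulli likelihood; the update adds successes to α and failures to β.
After batch 1: Beta(10.4+7, 8.0+8) = Beta(17.4, 16.0).
After batch 2: Beta(17.4+22, 16.0+7) = Beta(39.4, 23.0).
Var = αβ/((α+β)²(α+β+1)) = 39.4·23.0/(62.4²·63.4) = 0.00367084; SD = √0.00367084 = 0.0606.

0.0606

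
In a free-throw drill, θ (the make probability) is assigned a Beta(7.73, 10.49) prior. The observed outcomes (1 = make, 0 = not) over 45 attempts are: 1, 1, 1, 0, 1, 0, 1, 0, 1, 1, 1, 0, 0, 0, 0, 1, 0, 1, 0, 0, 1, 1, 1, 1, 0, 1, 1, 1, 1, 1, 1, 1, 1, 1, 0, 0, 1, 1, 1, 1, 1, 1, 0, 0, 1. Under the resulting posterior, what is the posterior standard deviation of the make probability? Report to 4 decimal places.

The Beta prior is conjugate to a Binomial/Bernoulli likelihood; the update adds successes to α and failures to β.
Posterior: Beta(α+k, β+n−k) = Beta(7.73+30, 10.49+15) = Beta(37.73, 25.49).
Var = αβ/((α+β)²(α+β+1)) = 37.73·25.49/(63.22²·64.22) = 0.00374695; SD = √0.00374695 = 0.0612.

0.0612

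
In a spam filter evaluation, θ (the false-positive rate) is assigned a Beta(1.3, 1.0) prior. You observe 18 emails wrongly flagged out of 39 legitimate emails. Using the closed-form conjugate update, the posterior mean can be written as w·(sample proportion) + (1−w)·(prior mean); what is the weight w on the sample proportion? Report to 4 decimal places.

0.9443

The Beta prior is conjugate to a Binomial/Bernoulli likelihood; the update adds successes to α and failures to β.
Posterior mean = (α₀+k)/(α₀+β₀+n) = [n/(α₀+β₀+n)]·(k/n) + [(α₀+β₀)/(α₀+β₀+n)]·α₀/(α₀+β₀), so only n and the prior enter the weight.
The weight on the data is w = n/(α₀+β₀+n) = 39/(1.3+1.0+39) = 39/41.3 = 0.9443.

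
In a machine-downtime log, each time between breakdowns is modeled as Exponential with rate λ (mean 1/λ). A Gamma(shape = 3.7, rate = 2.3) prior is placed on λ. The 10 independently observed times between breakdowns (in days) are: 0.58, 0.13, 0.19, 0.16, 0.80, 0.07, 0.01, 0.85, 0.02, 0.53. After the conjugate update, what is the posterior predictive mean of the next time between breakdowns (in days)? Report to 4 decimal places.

0.4441

With a Gamma(shape α, rate β) prior on the exponential rate λ, the posterior after n observations with total T = Σxᵢ is Gamma(α+n, β+T).
Sum of observations T = 3.34 days; n = 10.
Posterior: Gamma(3.7+10, 2.3+3.34) = Gamma(13.7, 5.64).
The predictive distribution for the next observation is Lomax; its mean is β/(α−1) = 5.64/12.7 = 0.4441.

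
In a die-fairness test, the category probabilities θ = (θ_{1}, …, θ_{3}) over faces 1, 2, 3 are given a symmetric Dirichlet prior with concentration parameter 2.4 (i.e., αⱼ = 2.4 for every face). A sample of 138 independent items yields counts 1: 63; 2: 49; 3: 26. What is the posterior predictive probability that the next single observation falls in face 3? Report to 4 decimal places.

The Dirichlet prior is conjugate to the Multinomial likelihood: each posterior αⱼ = prior αⱼ + observed count nⱼ.
Posterior concentration: (65.4, 51.4, 28.4), total = 145.2.
P(next = 3 | data) = α_{3}/Σα = 0.1956.

0.1956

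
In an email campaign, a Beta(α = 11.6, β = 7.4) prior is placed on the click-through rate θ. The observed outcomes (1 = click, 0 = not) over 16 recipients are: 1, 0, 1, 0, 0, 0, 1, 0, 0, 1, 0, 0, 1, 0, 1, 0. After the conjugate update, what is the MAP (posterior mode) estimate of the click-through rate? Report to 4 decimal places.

The Beta prior is conjugate to a Binomial/Bernoulli likelihood; the update adds successes to α and failures to β.
Posterior: Beta(α+k, β+n−k) = Beta(11.6+6, 7.4+10) = Beta(17.6, 17.4).
Mode of Beta(a,b) for a,b>1 is (a−1)/(a+b−2) = 16.6/33.0 = 0.5030.

0.5030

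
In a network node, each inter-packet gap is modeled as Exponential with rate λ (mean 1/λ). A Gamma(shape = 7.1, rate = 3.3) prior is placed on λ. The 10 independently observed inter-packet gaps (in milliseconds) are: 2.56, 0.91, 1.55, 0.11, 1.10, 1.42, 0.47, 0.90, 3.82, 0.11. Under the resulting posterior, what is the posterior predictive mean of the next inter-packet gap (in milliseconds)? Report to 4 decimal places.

1.0093

With a Gamma(shape α, rate β) prior on the exponential rate λ, the posterior after n observations with total T = Σxᵢ is Gamma(α+n, β+T).
Sum of observations T = 12.95 milliseconds; n = 10.
Posterior: Gamma(7.1+10, 3.3+12.95) = Gamma(17.1, 16.25).
The predictive distribution for the next observation is Lomax; its mean is β/(α−1) = 16.25/16.1 = 1.0093.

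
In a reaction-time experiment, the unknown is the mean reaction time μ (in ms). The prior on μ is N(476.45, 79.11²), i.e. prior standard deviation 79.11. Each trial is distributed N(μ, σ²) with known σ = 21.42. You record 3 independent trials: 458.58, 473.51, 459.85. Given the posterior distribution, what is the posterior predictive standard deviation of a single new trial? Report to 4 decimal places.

For Normal data with known variance σ², a Normal(μ₀, σ₀²) prior on μ is conjugate. Posterior precision = 1/σ₀² + n/σ²; posterior mean is the precision-weighted average of μ₀ and x̄.
σ₀² = 79.11² = 6258.3921, σ² = 21.42² = 458.8164; σ² + n·σ₀² = 458.8164 + 3·6258.3921 = 19233.9927.
Posterior precision = 1/σ₀² + n/σ² = 1/6258.3921 + 3/458.8164 = (σ² + n·σ₀²)/(σ₀²σ²) = 19233.9927/(6258.3921·458.8164); posterior variance σₙ² = σ₀²σ²/(σ² + n·σ₀²) = 6258.3921·458.8164/19233.9927 = 149.290528.
Predictive variance for one new observation = σₙ² + σ² = 6258.3921·458.8164/19233.9927 + 458.8164 = σ²·(σ₀² + 19233.9927)/19233.9927 = 458.8164·25492.3848/19233.9927 = 608.106928; SD = √(458.8164·25492.3848/19233.9927) = 24.6598.

24.6598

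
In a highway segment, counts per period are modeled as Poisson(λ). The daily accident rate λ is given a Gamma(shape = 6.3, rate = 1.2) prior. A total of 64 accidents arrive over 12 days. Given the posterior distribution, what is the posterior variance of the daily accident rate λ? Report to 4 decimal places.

With a Gamma(shape α, rate β) prior, the Poisson likelihood is conjugate: the posterior is Gamma(α + ΣXᵢ, β + n).
Posterior: Gamma(α+S, β+n) = Gamma(6.3+64, 1.2+12) = Gamma(70.3, 13.2).
Var = α/β² = 70.3/13.2² = 0.4035.

0.4035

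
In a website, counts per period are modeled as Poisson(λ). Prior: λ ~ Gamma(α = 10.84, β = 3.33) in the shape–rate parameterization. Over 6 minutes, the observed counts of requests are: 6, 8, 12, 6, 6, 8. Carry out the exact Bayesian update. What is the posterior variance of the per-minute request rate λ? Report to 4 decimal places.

With a Gamma(shape α, rate β) prior, the Poisson likelihood is conjugate: the posterior is Gamma(α + ΣXᵢ, β + n).
Sum of counts S = 46 over n = 6 minutes.
Posterior: Gamma(α+S, β+n) = Gamma(10.84+46, 3.33+6) = Gamma(56.84, 9.33).
Var = α/β² = 56.84/9.33² = 0.6530.

0.6530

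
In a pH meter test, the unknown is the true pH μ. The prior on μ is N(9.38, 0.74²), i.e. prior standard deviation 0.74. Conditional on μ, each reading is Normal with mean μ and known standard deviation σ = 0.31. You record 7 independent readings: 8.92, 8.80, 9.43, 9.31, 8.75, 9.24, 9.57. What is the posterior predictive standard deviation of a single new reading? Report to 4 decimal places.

0.3309

For Normal data with known variance σ², a Normal(μ₀, σ₀²) prior on μ is conjugate. Posterior precision = 1/σ₀² + n/σ²; posterior mean is the precision-weighted average of μ₀ and x̄.
σ₀² = 0.74² = 0.5476, σ² = 0.31² = 0.0961; σ² + n·σ₀² = 0.0961 + 7·0.5476 = 3.9293.
Posterior precision = 1/σ₀² + n/σ² = 1/0.5476 + 7/0.0961 = (σ² + n·σ₀²)/(σ₀²σ²) = 3.9293/(0.5476·0.0961); posterior variance σₙ² = σ₀²σ²/(σ² + n·σ₀²) = 0.5476·0.0961/3.9293 = 0.013393.
Predictive variance for one new observation = σₙ² + σ² = 0.5476·0.0961/3.9293 + 0.0961 = σ²·(σ₀² + 3.9293)/3.9293 = 0.0961·4.4769/3.9293 = 0.109493; SD = √(0.0961·4.4769/3.9293) = 0.3309.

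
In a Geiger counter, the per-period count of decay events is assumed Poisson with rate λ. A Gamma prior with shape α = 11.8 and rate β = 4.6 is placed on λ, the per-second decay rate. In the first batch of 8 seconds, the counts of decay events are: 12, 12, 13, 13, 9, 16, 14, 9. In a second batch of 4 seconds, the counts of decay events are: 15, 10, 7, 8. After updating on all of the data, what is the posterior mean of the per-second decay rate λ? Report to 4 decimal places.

9.0241

With a Gamma(shape α, rate β) prior, the Poisson likelihood is conjugate: the posterior is Gamma(α + ΣXᵢ, β + n).
Batch 1: sum of counts S = 98 over n = 8 seconds.
After batch 1: Gamma(α+S, β+n) = Gamma(11.8+98, 4.6+8) = Gamma(109.8, 12.6).
Batch 2: sum of counts S = 40 over n = 4 seconds.
After batch 2: Gamma(α+S, β+n) = Gamma(109.8+40, 12.6+4) = Gamma(149.8, 16.6).
Posterior mean = α/β = 149.8/16.6 = 9.0241.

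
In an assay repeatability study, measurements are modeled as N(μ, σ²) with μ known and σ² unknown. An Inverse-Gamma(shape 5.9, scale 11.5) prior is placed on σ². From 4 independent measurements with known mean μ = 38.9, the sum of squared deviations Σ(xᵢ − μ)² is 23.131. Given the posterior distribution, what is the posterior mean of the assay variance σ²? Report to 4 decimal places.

3.3428

With known mean μ and an Inverse-Gamma(α, β) prior on σ², the Normal likelihood is conjugate: posterior is Inv-Gamma(α + n/2, β + Σ(xᵢ−μ)²/2).
Posterior: Inv-Gamma(5.9 + 4/2, 11.5 + 23.131/2) = Inv-Gamma(7.90, 23.0655).
E[σ²|data] = β/(α−1) = 23.0655/6.90 = 3.3428.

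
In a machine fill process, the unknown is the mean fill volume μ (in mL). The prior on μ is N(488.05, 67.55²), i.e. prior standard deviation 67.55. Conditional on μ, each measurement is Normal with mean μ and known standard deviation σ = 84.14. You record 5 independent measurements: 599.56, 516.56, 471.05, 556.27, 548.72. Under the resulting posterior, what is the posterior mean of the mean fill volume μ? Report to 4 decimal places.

For Normal data with known variance σ², a Normal(μ₀, σ₀²) prior on μ is conjugate. Posterior precision = 1/σ₀² + n/σ²; posterior mean is the precision-weighted average of μ₀ and x̄.
Σxᵢ = 599.56 + 516.56 + 471.05 + 556.27 + 548.72 = 2692.16, so n·x̄ = 2692.16.
σ₀² = 67.55² = 4563.0025, σ² = 84.14² = 7079.5396; σ² + n·σ₀² = 7079.5396 + 5·4563.0025 = 29894.5521.
Posterior mean = (μ₀/σ₀² + n·x̄/σ²)/(1/σ₀² + n/σ²) = (σ²·μ₀ + σ₀²·n·x̄)/(σ² + n·σ₀²) = (7079.5396·488.05 + 4563.0025·2692.16)/29894.5521 = 15739502.11218/29894.5521 = 526.5007.

526.5007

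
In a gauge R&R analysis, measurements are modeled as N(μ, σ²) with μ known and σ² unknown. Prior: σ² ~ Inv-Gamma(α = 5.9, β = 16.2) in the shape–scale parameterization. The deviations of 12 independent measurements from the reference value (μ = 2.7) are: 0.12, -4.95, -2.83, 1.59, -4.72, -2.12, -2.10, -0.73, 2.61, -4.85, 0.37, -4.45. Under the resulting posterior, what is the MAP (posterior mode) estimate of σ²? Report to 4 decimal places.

With known mean μ and an Inverse-Gamma(α, β) prior on σ², the Normal likelihood is conjugate: posterior is Inv-Gamma(α + n/2, β + Σ(xᵢ−μ)²/2).
Σ(xᵢ−μ)² = (0.12)² + (-4.95)² + (-2.83)² + (1.59)² + (-4.72)² + (-2.12)² + (-2.10)² + (-0.73)² + (2.61)² + (-4.85)² + (0.37)² + (-4.45)² = 117.0436.
Posterior: Inv-Gamma(5.9 + 12/2, 16.2 + 117.0436/2) = Inv-Gamma(11.90, 74.72180).
Mode = β/(α+1) = 74.72180/12.90 = 5.7924.

5.7924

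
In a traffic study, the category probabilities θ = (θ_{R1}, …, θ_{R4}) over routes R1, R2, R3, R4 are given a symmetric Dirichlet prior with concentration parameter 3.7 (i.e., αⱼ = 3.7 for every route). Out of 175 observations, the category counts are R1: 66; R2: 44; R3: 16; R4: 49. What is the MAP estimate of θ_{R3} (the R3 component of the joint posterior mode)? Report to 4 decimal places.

The Dirichlet prior is conjugate to the Multinomial likelihood: each posterior αⱼ = prior αⱼ + observed count nⱼ.
Posterior concentration: (69.7, 47.7, 19.7, 52.7), total = 189.8.
Joint mode component: (α_{R3}−1)/(Σα−K) = 18.7/185.8 = 0.1006.

0.1006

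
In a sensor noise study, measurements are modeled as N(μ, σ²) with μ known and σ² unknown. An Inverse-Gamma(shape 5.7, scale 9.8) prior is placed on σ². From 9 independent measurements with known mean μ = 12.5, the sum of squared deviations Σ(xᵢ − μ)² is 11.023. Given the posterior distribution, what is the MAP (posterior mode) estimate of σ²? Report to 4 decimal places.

1.3671

With known mean μ and an Inverse-Gamma(α, β) prior on σ², the Normal likelihood is conjugate: posterior is Inv-Gamma(α + n/2, β + Σ(xᵢ−μ)²/2).
Posterior: Inv-Gamma(5.7 + 9/2, 9.8 + 11.023/2) = Inv-Gamma(10.20, 15.3115).
Mode = β/(α+1) = 15.3115/11.20 = 1.3671.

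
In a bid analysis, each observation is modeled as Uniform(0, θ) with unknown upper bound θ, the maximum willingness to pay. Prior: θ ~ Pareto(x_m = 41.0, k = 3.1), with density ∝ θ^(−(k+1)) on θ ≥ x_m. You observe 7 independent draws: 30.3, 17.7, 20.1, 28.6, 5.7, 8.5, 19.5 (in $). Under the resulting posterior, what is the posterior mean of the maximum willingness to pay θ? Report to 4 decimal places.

A Pareto(scale x_m, shape k) prior on the upper bound θ of Uniform(0, θ) is conjugate: posterior is Pareto(max(x_m, max xᵢ), k + n).
Sample maximum = 30.3; prior scale x_m = 41.0 → posterior scale = max = 41.0.
Posterior shape = 3.1 + 7 = 10.1.
E[θ|data] = k·x_m/(k−1) = 10.1·41.0/9.1 = 45.5055.

45.5055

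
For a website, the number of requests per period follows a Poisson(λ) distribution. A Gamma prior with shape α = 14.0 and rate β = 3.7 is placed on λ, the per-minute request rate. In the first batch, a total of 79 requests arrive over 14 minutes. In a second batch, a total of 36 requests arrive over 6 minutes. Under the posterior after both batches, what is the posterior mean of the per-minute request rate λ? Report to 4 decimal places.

With a Gamma(shape α, rate β) prior, the Poisson likelihood is conjugate: the posterior is Gamma(α + ΣXᵢ, β + n).
After batch 1: Gamma(α+S, β+n) = Gamma(14.0+79, 3.7+14) = Gamma(93.0, 17.7).
After batch 2: Gamma(α+S, β+n) = Gamma(93.0+36, 17.7+6) = Gamma(129.0, 23.7).
Posterior mean = α/β = 129.0/23.7 = 5.4430.

5.4430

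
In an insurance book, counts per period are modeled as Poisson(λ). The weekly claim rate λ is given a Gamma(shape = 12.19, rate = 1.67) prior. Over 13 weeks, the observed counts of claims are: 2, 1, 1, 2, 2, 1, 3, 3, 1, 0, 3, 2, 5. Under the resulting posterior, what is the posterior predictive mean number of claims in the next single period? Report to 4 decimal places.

With a Gamma(shape α, rate β) prior, the Poisson likelihood is conjugate: the posterior is Gamma(α + ΣXᵢ, β + n).
Sum of counts S = 26 over n = 13 weeks.
Posterior: Gamma(α+S, β+n) = Gamma(12.19+26, 1.67+13) = Gamma(38.19, 14.67).
The predictive distribution for one future period is NegBinom with mean α/β = 2.6033.

2.6033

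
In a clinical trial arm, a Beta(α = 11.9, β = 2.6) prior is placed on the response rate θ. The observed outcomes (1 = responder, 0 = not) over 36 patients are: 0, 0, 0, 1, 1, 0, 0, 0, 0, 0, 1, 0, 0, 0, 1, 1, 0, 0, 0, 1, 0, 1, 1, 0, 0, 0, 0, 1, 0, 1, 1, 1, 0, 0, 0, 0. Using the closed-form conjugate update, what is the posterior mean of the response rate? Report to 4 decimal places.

The Beta prior is conjugate to a Binomial/Bernoulli likelihood; the update adds successes to α and failures to β.
Posterior: Beta(α+k, β+n−k) = Beta(11.9+12, 2.6+24) = Beta(23.9, 26.6).
Posterior mean = α/(α+β) = 23.9/50.5 = 0.4733.

0.4733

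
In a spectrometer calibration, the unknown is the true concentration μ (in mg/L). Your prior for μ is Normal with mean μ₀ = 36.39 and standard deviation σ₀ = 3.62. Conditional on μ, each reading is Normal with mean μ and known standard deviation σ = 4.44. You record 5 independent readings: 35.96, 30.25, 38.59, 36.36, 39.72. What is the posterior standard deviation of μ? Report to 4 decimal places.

1.7409

For Normal data with known variance σ², a Normal(μ₀, σ₀²) prior on μ is conjugate. Posterior precision = 1/σ₀² + n/σ²; posterior mean is the precision-weighted average of μ₀ and x̄.
σ₀² = 3.62² = 13.1044, σ² = 4.44² = 19.7136; σ² + n·σ₀² = 19.7136 + 5·13.1044 = 85.2356.
Posterior precision = 1/σ₀² + n/σ² = 1/13.1044 + 5/19.7136 = (σ² + n·σ₀²)/(σ₀²σ²) = 85.2356/(13.1044·19.7136); posterior variance σₙ² = σ₀²σ²/(σ² + n·σ₀²) = 13.1044·19.7136/85.2356 = 3.030833.
Posterior SD = √σₙ² = √(13.1044·19.7136/85.2356) = 1.7409.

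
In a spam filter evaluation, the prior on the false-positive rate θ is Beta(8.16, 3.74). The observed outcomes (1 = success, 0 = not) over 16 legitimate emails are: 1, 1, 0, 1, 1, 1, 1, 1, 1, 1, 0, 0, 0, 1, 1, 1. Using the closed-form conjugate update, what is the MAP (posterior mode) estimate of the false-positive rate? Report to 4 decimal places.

0.7398

The Beta prior is conjugate to a Binomial/Bernoulli likelihood; the update adds successes to α and failures to β.
Posterior: Beta(α+k, β+n−k) = Beta(8.16+12, 3.74+4) = Beta(20.16, 7.74).
Mode of Beta(a,b) for a,b>1 is (a−1)/(a+b−2) = 19.16/25.90 = 0.7398.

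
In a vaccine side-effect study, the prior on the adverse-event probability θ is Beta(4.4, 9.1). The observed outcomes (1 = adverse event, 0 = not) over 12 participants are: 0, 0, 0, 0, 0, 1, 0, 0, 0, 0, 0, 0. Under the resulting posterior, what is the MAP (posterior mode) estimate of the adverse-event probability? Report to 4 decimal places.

0.1872

The Beta prior is conjugate to a Binomial/Bernoulli likelihood; the update adds successes to α and failures to β.
Posterior: Beta(α+k, β+n−k) = Beta(4.4+1, 9.1+11) = Beta(5.4, 20.1).
Mode of Beta(a,b) for a,b>1 is (a−1)/(a+b−2) = 4.4/23.5 = 0.1872.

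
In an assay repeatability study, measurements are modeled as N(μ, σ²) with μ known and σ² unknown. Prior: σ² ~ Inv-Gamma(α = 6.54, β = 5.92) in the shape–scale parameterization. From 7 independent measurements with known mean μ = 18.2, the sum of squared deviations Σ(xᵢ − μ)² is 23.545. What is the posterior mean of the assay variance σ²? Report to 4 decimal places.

With known mean μ and an Inverse-Gamma(α, β) prior on σ², the Normal likelihood is conjugate: posterior is Inv-Gamma(α + n/2, β + Σ(xᵢ−μ)²/2).
Posterior: Inv-Gamma(6.54 + 7/2, 5.92 + 23.545/2) = Inv-Gamma(10.04, 17.6925).
E[σ²|data] = β/(α−1) = 17.6925/9.04 = 1.9571.

1.9571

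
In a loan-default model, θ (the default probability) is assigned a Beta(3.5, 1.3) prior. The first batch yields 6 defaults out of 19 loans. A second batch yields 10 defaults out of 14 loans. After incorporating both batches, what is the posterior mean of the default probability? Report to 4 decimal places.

The Beta prior is conjugate to a Binomial/Bernoulli likelihood; the update adds successes to α and failures to β.
After batch 1: Beta(3.5+6, 1.3+13) = Beta(9.5, 14.3).
After batch 2: Beta(9.5+10, 14.3+4) = Beta(19.5, 18.3).
Posterior mean = α/(α+β) = 19.5/37.8 = 0.5159.

0.5159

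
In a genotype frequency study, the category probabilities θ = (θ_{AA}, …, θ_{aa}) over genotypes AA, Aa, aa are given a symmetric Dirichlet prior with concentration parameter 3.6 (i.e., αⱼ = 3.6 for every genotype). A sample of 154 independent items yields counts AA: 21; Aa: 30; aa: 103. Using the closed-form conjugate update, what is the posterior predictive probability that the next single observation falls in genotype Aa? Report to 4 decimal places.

0.2039

The Dirichlet prior is conjugate to the Multinomial likelihood: each posterior αⱼ = prior αⱼ + observed count nⱼ.
Posterior concentration: (24.6, 33.6, 106.6), total = 164.8.
P(next = Aa | data) = α_{Aa}/Σα = 0.2039.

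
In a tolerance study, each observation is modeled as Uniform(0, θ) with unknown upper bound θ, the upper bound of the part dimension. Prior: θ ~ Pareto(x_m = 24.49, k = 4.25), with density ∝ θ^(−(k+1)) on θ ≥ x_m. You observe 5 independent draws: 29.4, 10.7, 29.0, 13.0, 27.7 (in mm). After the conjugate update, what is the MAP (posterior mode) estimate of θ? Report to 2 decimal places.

A Pareto(scale x_m, shape k) prior on the upper bound θ of Uniform(0, θ) is conjugate: posterior is Pareto(max(x_m, max xᵢ), k + n).
Sample maximum = 29.4; prior scale x_m = 24.49 → posterior scale = max = 29.40.
Posterior shape = 4.25 + 5 = 9.25.
The Pareto density is decreasing on [x_m, ∞), so the mode is x_m = 29.40.

29.40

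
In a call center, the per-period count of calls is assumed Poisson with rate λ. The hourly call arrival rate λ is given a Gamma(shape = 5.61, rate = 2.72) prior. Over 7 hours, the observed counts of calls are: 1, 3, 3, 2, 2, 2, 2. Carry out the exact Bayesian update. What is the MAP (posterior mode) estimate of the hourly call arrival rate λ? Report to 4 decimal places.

With a Gamma(shape α, rate β) prior, the Poisson likelihood is conjugate: the posterior is Gamma(α + ΣXᵢ, β + n).
Sum of counts S = 15 over n = 7 hours.
Posterior: Gamma(α+S, β+n) = Gamma(5.61+15, 2.72+7) = Gamma(20.61, 9.72).
Mode of Gamma(α,β) for α≥1 is (α−1)/β = 19.61/9.72 = 2.0175.

2.0175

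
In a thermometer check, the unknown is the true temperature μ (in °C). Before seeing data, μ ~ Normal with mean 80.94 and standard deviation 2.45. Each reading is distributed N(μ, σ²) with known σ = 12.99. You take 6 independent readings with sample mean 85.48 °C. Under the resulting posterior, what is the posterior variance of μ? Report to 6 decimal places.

4.946702

For Normal data with known variance σ², a Normal(μ₀, σ₀²) prior on μ is conjugate. Posterior precision = 1/σ₀² + n/σ²; posterior mean is the precision-weighted average of μ₀ and x̄.
σ₀² = 2.45² = 6.0025, σ² = 12.99² = 168.7401; σ² + n·σ₀² = 168.7401 + 6·6.0025 = 204.7551.
Posterior precision = 1/σ₀² + n/σ² = 1/6.0025 + 6/168.7401 = (σ² + n·σ₀²)/(σ₀²σ²) = 204.7551/(6.0025·168.7401); posterior variance σₙ² = σ₀²σ²/(σ² + n·σ₀²) = 6.0025·168.7401/204.7551 = 4.946702.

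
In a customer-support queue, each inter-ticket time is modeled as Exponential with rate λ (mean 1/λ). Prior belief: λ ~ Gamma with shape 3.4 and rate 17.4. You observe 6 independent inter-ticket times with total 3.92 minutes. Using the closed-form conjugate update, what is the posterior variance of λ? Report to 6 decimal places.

With a Gamma(shape α, rate β) prior on the exponential rate λ, the posterior after n observations with total T = Σxᵢ is Gamma(α+n, β+T).
Posterior: Gamma(3.4+6, 17.4+3.92) = Gamma(9.4, 21.32).
Var = α/β² = 0.020680.

0.020680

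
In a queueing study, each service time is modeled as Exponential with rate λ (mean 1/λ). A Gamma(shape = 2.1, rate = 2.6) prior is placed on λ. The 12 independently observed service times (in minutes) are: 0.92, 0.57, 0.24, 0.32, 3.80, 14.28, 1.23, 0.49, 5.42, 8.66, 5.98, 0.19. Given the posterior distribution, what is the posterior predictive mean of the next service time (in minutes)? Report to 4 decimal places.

3.4122

With a Gamma(shape α, rate β) prior on the exponential rate λ, the posterior after n observations with total T = Σxᵢ is Gamma(α+n, β+T).
Sum of observations T = 42.10 minutes; n = 12.
Posterior: Gamma(2.1+12, 2.6+42.10) = Gamma(14.1, 44.70).
The predictive distribution for the next observation is Lomax; its mean is β/(α−1) = 44.70/13.1 = 3.4122.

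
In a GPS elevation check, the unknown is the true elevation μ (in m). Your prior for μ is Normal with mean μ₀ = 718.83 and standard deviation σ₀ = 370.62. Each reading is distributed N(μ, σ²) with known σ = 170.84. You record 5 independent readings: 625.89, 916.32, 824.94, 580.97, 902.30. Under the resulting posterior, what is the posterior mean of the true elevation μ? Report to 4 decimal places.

767.9947

For Normal data with known variance σ², a Normal(μ₀, σ₀²) prior on μ is conjugate. Posterior precision = 1/σ₀² + n/σ²; posterior mean is the precision-weighted average of μ₀ and x̄.
Σxᵢ = 625.89 + 916.32 + 824.94 + 580.97 + 902.30 = 3850.42, so n·x̄ = 3850.42.
σ₀² = 370.62² = 137359.1844, σ² = 170.84² = 29186.3056; σ² + n·σ₀² = 29186.3056 + 5·137359.1844 = 715982.2276.
Posterior mean = (μ₀/σ₀² + n·x̄/σ²)/(1/σ₀² + n/σ²) = (σ²·μ₀ + σ₀²·n·x̄)/(σ² + n·σ₀²) = (29186.3056·718.83 + 137359.1844·3850.42)/715982.2276 = 549870542.851896/715982.2276 = 767.9947.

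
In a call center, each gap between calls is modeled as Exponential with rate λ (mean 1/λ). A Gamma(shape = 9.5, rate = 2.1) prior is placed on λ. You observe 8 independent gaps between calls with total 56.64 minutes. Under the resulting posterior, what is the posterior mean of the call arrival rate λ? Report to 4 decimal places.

0.2979

With a Gamma(shape α, rate β) prior on the exponential rate λ, the posterior after n observations with total T = Σxᵢ is Gamma(α+n, β+T).
Posterior: Gamma(9.5+8, 2.1+56.64) = Gamma(17.5, 58.74).
Posterior mean of λ = α/β = 17.5/58.74 = 0.2979.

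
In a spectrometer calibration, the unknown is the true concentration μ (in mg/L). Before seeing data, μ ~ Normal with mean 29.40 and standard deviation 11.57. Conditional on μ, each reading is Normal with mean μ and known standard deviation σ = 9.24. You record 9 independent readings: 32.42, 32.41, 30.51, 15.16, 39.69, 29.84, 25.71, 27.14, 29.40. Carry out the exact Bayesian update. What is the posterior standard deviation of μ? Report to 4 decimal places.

For Normal data with known variance σ², a Normal(μ₀, σ₀²) prior on μ is conjugate. Posterior precision = 1/σ₀² + n/σ²; posterior mean is the precision-weighted average of μ₀ and x̄.
σ₀² = 11.57² = 133.8649, σ² = 9.24² = 85.3776; σ² + n·σ₀² = 85.3776 + 9·133.8649 = 1290.1617.
Posterior precision = 1/σ₀² + n/σ² = 1/133.8649 + 9/85.3776 = (σ² + n·σ₀²)/(σ₀²σ²) = 1290.1617/(133.8649·85.3776); posterior variance σₙ² = σ₀²σ²/(σ² + n·σ₀²) = 133.8649·85.3776/1290.1617 = 8.858629.
Posterior SD = √σₙ² = √(133.8649·85.3776/1290.1617) = 2.9763.

2.9763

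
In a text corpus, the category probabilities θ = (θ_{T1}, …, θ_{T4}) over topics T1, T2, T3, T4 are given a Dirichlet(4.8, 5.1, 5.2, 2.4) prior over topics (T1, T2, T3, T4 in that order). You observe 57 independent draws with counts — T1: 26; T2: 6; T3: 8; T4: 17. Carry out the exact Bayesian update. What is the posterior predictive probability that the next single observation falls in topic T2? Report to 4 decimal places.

0.1490

The Dirichlet prior is conjugate to the Multinomial likelihood: each posterior αⱼ = prior αⱼ + observed count nⱼ.
Posterior concentration: (30.8, 11.1, 13.2, 19.4), total = 74.5.
P(next = T2 | data) = α_{T2}/Σα = 0.1490.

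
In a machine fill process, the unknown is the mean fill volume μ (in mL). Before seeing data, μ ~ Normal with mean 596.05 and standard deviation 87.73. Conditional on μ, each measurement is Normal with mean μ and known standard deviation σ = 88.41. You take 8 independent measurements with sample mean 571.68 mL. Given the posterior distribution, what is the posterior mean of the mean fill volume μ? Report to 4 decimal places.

574.4252

For Normal data with known variance σ², a Normal(μ₀, σ₀²) prior on μ is conjugate. Posterior precision = 1/σ₀² + n/σ²; posterior mean is the precision-weighted average of μ₀ and x̄.
n·x̄ = 8·571.68 = 4573.44.
σ₀² = 87.73² = 7696.5529, σ² = 88.41² = 7816.3281; σ² + n·σ₀² = 7816.3281 + 8·7696.5529 = 69388.7513.
Posterior mean = (μ₀/σ₀² + n·x̄/σ²)/(1/σ₀² + n/σ²) = (σ²·μ₀ + σ₀²·n·x̄)/(σ² + n·σ₀²) = (7816.3281·596.05 + 7696.5529·4573.44)/69388.7513 = 39858645.258981/69388.7513 = 574.4252.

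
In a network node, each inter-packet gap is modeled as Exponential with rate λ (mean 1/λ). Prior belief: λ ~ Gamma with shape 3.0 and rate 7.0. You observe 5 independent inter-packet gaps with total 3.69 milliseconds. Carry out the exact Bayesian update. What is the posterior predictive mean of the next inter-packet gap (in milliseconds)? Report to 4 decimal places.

With a Gamma(shape α, rate β) prior on the exponential rate λ, the posterior after n observations with total T = Σxᵢ is Gamma(α+n, β+T).
Posterior: Gamma(3.0+5, 7.0+3.69) = Gamma(8.0, 10.69).
The predictive distribution for the next observation is Lomax; its mean is β/(α−1) = 10.69/7.0 = 1.5271.

1.5271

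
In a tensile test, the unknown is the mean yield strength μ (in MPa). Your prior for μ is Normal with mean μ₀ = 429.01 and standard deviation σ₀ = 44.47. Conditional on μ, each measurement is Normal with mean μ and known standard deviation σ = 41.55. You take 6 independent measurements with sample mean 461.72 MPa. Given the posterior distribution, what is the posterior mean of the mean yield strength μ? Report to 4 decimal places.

For Normal data with known variance σ², a Normal(μ₀, σ₀²) prior on μ is conjugate. Posterior precision = 1/σ₀² + n/σ²; posterior mean is the precision-weighted average of μ₀ and x̄.
n·x̄ = 6·461.72 = 2770.32.
σ₀² = 44.47² = 1977.5809, σ² = 41.55² = 1726.4025; σ² + n·σ₀² = 1726.4025 + 6·1977.5809 = 13591.8879.
Posterior mean = (μ₀/σ₀² + n·x̄/σ²)/(1/σ₀² + n/σ²) = (σ²·μ₀ + σ₀²·n·x̄)/(σ² + n·σ₀²) = (1726.4025·429.01 + 1977.5809·2770.32)/13591.8879 = 6219175.855413/13591.8879 = 457.5653.

457.5653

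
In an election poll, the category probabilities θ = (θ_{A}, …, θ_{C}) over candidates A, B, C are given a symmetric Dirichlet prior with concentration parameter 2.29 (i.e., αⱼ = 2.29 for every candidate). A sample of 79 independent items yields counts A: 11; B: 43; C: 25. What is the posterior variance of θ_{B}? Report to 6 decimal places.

The Dirichlet prior is conjugate to the Multinomial likelihood: each posterior αⱼ = prior αⱼ + observed count nⱼ.
Posterior concentration: (13.29, 45.29, 27.29), total = 85.87.
Var[θ_j] = α_j(Σα−α_j)/((Σα)²(Σα+1)) = 45.29·40.58/(85.87²·86.87) = 0.002869.

0.002869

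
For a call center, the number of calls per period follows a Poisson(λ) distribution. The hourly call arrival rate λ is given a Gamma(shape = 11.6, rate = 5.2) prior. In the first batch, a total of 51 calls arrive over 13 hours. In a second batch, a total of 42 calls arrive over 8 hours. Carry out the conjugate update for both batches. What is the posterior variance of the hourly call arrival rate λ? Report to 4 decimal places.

0.1524

With a Gamma(shape α, rate β) prior, the Poisson likelihood is conjugate: the posterior is Gamma(α + ΣXᵢ, β + n).
After batch 1: Gamma(α+S, β+n) = Gamma(11.6+51, 5.2+13) = Gamma(62.6, 18.2).
After batch 2: Gamma(α+S, β+n) = Gamma(62.6+42, 18.2+8) = Gamma(104.6, 26.2).
Var = α/β² = 104.6/26.2² = 0.1524.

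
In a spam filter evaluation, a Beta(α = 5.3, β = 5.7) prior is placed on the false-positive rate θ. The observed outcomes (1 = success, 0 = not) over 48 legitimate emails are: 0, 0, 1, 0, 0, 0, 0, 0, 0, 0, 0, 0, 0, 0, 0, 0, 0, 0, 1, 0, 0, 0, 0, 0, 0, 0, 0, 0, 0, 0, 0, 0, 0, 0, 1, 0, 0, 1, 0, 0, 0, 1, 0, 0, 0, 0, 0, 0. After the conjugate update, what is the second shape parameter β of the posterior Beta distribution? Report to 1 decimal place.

48.7

The Beta prior is conjugate to a Binomial/Bernoulli likelihood; the update adds successes to α and failures to β.
Posterior: Beta(α+k, β+n−k) = Beta(5.3+5, 5.7+43) = Beta(10.3, 48.7).
Posterior β = 48.7.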